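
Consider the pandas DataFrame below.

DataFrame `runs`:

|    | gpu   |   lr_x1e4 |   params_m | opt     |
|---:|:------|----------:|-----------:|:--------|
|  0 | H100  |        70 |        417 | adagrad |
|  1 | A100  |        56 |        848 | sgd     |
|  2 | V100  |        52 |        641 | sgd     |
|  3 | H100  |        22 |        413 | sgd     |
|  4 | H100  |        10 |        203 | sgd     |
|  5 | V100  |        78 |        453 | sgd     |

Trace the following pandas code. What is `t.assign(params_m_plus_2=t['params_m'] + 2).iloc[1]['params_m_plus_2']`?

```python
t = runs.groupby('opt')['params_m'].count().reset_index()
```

7

group by opt, count of params_m:
opt
adagrad    1
sgd        5
Name: params_m, dtype: int64
reset_index():
       opt  params_m
0  adagrad         1
1      sgd         5
add column params_m_plus_2 = t['params_m'] + 2:
       opt  params_m  params_m_plus_2
0  adagrad         1                3
1      sgd         5                7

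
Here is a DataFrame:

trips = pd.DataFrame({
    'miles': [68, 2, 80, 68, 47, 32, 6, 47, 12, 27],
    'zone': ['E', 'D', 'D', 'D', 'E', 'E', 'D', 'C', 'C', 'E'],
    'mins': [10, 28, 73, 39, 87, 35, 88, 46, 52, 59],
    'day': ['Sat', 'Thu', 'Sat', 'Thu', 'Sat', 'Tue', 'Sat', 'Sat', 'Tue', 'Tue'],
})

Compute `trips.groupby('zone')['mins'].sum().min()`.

group by zone, sum of mins:
zone
C     98
D    228
E    191
Name: mins, dtype: int64

98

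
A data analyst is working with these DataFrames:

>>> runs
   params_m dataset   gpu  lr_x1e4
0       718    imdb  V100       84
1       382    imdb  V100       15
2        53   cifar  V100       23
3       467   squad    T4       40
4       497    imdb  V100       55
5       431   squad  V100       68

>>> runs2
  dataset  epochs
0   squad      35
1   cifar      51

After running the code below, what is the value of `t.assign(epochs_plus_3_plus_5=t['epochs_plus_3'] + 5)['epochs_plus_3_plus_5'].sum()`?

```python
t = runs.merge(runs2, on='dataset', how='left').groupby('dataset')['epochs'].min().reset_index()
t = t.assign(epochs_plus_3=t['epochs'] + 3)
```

merge on 'dataset' (how='left') → 6 rows:
   params_m dataset   gpu  lr_x1e4  epochs
0       718    imdb  V100       84     NaN
1       382    imdb  V100       15     NaN
2        53   cifar  V100       23    51.0
3       467   squad    T4       40    35.0
4       497    imdb  V100       55     NaN
5       431   squad  V100       68    35.0
group by dataset, min of epochs:
dataset
cifar    51.0
imdb      NaN
squad    35.0
Name: epochs, dtype: float64
reset_index():
  dataset  epochs
0   cifar    51.0
1    imdb     NaN
2   squad    35.0
add column epochs_plus_3 = t['epochs'] + 3:
  dataset  epochs  epochs_plus_3
0   cifar    51.0           54.0
1    imdb     NaN            NaN
2   squad    35.0           38.0
add column epochs_plus_3_plus_5 = t['epochs_plus_3'] + 5:
  dataset  epochs  epochs_plus_3  epochs_plus_3_plus_5
0   cifar    51.0           54.0                  59.0
1    imdb     NaN            NaN                   NaN
2   squad    35.0           38.0                  43.0

102.0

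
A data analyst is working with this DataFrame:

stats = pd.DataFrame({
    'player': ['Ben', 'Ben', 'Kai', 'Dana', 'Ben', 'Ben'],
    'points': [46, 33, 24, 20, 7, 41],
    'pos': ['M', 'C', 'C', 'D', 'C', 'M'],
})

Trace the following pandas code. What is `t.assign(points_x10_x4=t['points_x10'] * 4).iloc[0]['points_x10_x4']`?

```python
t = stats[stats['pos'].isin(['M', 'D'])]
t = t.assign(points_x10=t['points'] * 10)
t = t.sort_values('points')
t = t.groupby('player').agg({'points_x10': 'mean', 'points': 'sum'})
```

filter rows where pos in ['M', 'D']:
  player  points pos
0    Ben      46   M
3   Dana      20   D
5    Ben      41   M
add column points_x10 = t['points'] * 10:
  player  points pos  points_x10
0    Ben      46   M         460
3   Dana      20   D         200
5    Ben      41   M         410
sort by points:
  player  points pos  points_x10
3   Dana      20   D         200
5    Ben      41   M         410
0    Ben      46   M         460
group by player: mean(points_x10), sum(points):
        points_x10  points
player                    
Ben          435.0      87
Dana         200.0      20
add column points_x10_x4 = t['points_x10'] * 4:
        points_x10  points  points_x10_x4
player                                   
Ben          435.0      87         1740.0
Dana         200.0      20          800.0
Hence 1740.0.

1740.0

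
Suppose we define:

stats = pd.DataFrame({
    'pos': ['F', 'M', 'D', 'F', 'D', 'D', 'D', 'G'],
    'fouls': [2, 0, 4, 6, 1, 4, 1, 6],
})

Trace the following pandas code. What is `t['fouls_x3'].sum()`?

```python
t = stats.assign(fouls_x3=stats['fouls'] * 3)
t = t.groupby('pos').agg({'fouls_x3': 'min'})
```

add column fouls_x3 = stats['fouls'] * 3:
  pos  fouls  fouls_x3
0   F      2         6
1   M      0         0
2   D      4        12
3   F      6        18
4   D      1         3
5   D      4        12
6   D      1         3
7   G      6        18
group by pos, min of fouls_x3:
     fouls_x3
pos          
D           3
F           6
G          18
M           0
Hence 27.

27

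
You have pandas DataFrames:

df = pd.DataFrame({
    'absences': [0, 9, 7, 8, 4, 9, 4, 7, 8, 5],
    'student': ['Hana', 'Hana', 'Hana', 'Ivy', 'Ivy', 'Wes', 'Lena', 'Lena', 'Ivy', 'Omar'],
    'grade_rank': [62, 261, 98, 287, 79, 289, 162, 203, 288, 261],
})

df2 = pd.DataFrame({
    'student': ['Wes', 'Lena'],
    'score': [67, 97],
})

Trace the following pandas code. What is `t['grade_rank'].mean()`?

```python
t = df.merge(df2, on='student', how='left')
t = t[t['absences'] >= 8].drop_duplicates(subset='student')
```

279.0

merge on 'student' (how='left') → 10 rows:
   absences student  grade_rank  score
0         0    Hana          62    NaN
1         9    Hana         261    NaN
2         7    Hana          98    NaN
3         8     Ivy         287    NaN
4         4     Ivy          79    NaN
5         9     Wes         289   67.0
6         4    Lena         162   97.0
7         7    Lena         203   97.0
8         8     Ivy         288    NaN
9         5    Omar         261    NaN
filter rows where absences >= 8:
   absences student  grade_rank  score
1         9    Hana         261    NaN
3         8     Ivy         287    NaN
5         9     Wes         289   67.0
8         8     Ivy         288    NaN
drop duplicate student (keep=first):
   absences student  grade_rank  score
1         9    Hana         261    NaN
3         8     Ivy         287    NaN
5         9     Wes         289   67.0
Reading off the mean of column 'grade_rank', we get 279.0.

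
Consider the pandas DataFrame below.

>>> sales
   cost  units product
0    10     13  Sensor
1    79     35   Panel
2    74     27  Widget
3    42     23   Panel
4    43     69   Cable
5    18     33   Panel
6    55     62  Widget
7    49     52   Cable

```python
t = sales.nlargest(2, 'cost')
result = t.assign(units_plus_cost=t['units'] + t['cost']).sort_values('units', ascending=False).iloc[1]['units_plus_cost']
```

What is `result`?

101

take 2 rows with largest cost:
   cost  units product
1    79     35   Panel
2    74     27  Widget
add column units_plus_cost = t['units'] + t['cost']:
   cost  units product  units_plus_cost
1    79     35   Panel              114
2    74     27  Widget              101
sort by units descending:
   cost  units product  units_plus_cost
1    79     35   Panel              114
2    74     27  Widget              101
Reading off the value at position 1, column 'units_plus_cost', we get 101.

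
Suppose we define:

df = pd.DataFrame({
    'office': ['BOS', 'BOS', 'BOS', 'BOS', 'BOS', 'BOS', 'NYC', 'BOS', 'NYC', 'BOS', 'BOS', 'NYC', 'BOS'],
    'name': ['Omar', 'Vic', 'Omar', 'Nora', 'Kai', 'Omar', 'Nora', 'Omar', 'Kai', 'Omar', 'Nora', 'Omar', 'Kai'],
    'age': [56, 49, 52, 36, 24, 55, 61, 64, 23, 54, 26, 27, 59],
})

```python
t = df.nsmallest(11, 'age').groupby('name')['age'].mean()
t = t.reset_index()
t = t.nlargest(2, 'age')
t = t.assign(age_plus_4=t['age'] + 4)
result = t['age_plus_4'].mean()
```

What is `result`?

take 11 rows with smallest age:
   office  name  age
8     NYC   Kai   23
4     BOS   Kai   24
10    BOS  Nora   26
11    NYC  Omar   27
3     BOS  Nora   36
1     BOS   Vic   49
2     BOS  Omar   52
9     BOS  Omar   54
5     BOS  Omar   55
0     BOS  Omar   56
12    BOS   Kai   59
group by name, mean of age:
name
Kai     35.333333
Nora    31.000000
Omar    48.800000
Vic     49.000000
Name: age, dtype: float64
reset_index():
   name        age
0   Kai  35.333333
1  Nora  31.000000
2  Omar  48.800000
3   Vic  49.000000
take 2 rows with largest age:
   name   age
3   Vic  49.0
2  Omar  48.8
add column age_plus_4 = t['age'] + 4:
   name   age  age_plus_4
3   Vic  49.0        53.0
2  Omar  48.8        52.8
Hence 52.9.

52.9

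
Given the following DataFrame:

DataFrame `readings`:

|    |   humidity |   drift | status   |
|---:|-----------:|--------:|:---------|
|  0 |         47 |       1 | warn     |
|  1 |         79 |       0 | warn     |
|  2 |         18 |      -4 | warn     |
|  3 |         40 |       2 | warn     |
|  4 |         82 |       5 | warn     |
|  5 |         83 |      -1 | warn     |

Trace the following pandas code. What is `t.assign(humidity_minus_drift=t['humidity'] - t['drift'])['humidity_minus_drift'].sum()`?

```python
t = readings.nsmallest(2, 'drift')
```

106

take 2 rows with smallest drift:
   humidity  drift status
2        18     -4   warn
5        83     -1   warn
add column humidity_minus_drift = t['humidity'] - t['drift']:
   humidity  drift status  humidity_minus_drift
2        18     -4   warn                    22
5        83     -1   warn                    84
Finally, sum of column 'humidity_minus_drift' = 106.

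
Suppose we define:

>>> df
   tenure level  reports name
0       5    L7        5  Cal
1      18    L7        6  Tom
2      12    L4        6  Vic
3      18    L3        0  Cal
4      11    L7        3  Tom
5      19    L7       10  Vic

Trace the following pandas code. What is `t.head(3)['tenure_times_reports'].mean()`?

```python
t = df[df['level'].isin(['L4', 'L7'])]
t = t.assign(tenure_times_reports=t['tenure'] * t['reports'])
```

68.3333333333

filter rows where level in ['L4', 'L7']:
   tenure level  reports name
0       5    L7        5  Cal
1      18    L7        6  Tom
2      12    L4        6  Vic
4      11    L7        3  Tom
5      19    L7       10  Vic
add column tenure_times_reports = t['tenure'] * t['reports']:
   tenure level  reports name  tenure_times_reports
0       5    L7        5  Cal                    25
1      18    L7        6  Tom                   108
2      12    L4        6  Vic                    72
4      11    L7        3  Tom                    33
5      19    L7       10  Vic                   190
take first 3 rows:
   tenure level  reports name  tenure_times_reports
0       5    L7        5  Cal                    25
1      18    L7        6  Tom                   108
2      12    L4        6  Vic                    72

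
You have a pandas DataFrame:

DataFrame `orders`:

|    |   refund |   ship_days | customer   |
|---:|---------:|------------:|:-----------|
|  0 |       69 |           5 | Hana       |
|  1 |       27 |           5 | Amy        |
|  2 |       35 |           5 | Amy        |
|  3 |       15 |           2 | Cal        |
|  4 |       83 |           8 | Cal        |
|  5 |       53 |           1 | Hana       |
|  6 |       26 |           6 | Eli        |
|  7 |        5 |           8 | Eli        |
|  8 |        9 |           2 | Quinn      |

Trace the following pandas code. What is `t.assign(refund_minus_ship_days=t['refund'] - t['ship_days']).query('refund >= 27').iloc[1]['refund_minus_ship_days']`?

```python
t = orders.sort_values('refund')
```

30

sort by refund:
   refund  ship_days customer
7       5          8      Eli
8       9          2    Quinn
3      15          2      Cal
6      26          6      Eli
1      27          5      Amy
2      35          5      Amy
5      53          1     Hana
0      69          5     Hana
4      83          8      Cal
add column refund_minus_ship_days = t['refund'] - t['ship_days']:
   refund  ship_days customer  refund_minus_ship_days
7       5          8      Eli                      -3
8       9          2    Quinn                       7
3      15          2      Cal                      13
6      26          6      Eli                      20
1      27          5      Amy                      22
2      35          5      Amy                      30
5      53          1     Hana                      52
0      69          5     Hana                      64
4      83          8      Cal                      75
filter rows where refund >= 27:
   refund  ship_days customer  refund_minus_ship_days
1      27          5      Amy                      22
2      35          5      Amy                      30
5      53          1     Hana                      52
0      69          5     Hana                      64
4      83          8      Cal                      75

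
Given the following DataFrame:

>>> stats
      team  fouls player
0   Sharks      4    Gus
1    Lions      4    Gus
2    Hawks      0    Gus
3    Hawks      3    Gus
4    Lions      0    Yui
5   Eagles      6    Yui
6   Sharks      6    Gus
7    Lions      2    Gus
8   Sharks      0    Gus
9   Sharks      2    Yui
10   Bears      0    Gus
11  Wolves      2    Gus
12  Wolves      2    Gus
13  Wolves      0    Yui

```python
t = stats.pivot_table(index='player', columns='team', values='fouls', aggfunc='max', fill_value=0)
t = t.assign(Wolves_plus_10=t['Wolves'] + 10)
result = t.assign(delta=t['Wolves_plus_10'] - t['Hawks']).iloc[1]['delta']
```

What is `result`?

pivot: rows=player, cols=team, max(fouls):
team    Bears  Eagles  Hawks  Lions  Sharks  Wolves
player                                             
Gus         0       0      3      4       6       2
Yui         0       6      0      0       2       0
add column Wolves_plus_10 = t['Wolves'] + 10:
team    Bears  Eagles  Hawks  Lions  Sharks  Wolves  Wolves_plus_10
player                                                             
Gus         0       0      3      4       6       2              12
Yui         0       6      0      0       2       0              10
add column delta = t['Wolves_plus_10'] - t['Hawks']:
team    Bears  Eagles  Hawks  Lions  Sharks  Wolves  Wolves_plus_10  delta
player                                                                    
Gus         0       0      3      4       6       2              12      9
Yui         0       6      0      0       2       0              10     10
So iloc[1]['delta'] = 10.

10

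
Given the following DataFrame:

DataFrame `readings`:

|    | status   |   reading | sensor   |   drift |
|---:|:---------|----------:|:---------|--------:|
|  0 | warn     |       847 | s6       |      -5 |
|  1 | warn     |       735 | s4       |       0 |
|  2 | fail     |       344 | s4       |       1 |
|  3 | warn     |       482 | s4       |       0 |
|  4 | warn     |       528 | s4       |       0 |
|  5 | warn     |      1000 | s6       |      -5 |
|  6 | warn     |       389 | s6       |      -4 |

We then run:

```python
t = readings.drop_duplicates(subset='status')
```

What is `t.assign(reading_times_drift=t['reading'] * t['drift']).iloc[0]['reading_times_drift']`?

-4235

drop duplicate status (keep=first):
  status  reading sensor  drift
0   warn      847     s6     -5
2   fail      344     s4      1
add column reading_times_drift = t['reading'] * t['drift']:
  status  reading sensor  drift  reading_times_drift
0   warn      847     s6     -5                -4235
2   fail      344     s4      1                  344
Finally, value at position 0, column 'reading_times_drift' = -4235.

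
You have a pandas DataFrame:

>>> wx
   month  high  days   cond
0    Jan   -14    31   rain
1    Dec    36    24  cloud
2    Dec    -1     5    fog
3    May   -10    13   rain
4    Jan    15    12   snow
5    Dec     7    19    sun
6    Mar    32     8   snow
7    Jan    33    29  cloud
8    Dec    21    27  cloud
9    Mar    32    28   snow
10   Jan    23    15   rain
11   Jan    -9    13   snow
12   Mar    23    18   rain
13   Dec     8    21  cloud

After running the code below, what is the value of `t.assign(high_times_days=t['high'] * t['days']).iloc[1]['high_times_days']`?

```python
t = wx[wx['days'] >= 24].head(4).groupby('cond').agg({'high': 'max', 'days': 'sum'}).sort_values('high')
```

2880

filter rows where days >= 24:
  month  high  days   cond
0   Jan   -14    31   rain
1   Dec    36    24  cloud
7   Jan    33    29  cloud
8   Dec    21    27  cloud
9   Mar    32    28   snow
take first 4 rows:
  month  high  days   cond
0   Jan   -14    31   rain
1   Dec    36    24  cloud
7   Jan    33    29  cloud
8   Dec    21    27  cloud
group by cond: max(high), sum(days):
       high  days
cond             
cloud    36    80
rain    -14    31
sort by high:
       high  days
cond             
rain    -14    31
cloud    36    80
add column high_times_days = t['high'] * t['days']:
       high  days  high_times_days
cond                              
rain    -14    31             -434
cloud    36    80             2880
Reading off the value at position 1, column 'high_times_days', we get 2880.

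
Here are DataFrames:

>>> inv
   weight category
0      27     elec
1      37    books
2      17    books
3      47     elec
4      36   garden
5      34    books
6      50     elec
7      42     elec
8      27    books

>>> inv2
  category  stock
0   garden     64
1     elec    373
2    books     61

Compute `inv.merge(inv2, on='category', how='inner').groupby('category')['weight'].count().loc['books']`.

4

merge on 'category' (how='inner') → 9 rows:
   weight category  stock
0      27     elec    373
1      37    books     61
2      17    books     61
3      47     elec    373
4      36   garden     64
5      34    books     61
6      50     elec    373
7      42     elec    373
8      27    books     61
group by category, count of weight:
category
books     4
elec      4
garden    1
Name: weight, dtype: int64
Hence 4.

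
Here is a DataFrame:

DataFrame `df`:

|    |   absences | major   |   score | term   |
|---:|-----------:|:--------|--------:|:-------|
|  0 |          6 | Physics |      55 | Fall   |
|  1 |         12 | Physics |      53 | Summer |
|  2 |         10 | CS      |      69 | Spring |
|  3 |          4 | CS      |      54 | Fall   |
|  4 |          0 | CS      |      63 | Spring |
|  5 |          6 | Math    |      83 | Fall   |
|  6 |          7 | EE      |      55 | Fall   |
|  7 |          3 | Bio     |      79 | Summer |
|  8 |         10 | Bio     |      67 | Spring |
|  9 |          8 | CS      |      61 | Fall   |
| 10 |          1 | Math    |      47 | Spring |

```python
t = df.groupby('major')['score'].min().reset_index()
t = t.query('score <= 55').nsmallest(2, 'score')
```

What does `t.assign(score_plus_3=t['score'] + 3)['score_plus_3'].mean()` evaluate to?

group by major, min of score:
major
Bio        67
CS         54
EE         55
Math       47
Physics    53
Name: score, dtype: int64
reset_index():
     major  score
0      Bio     67
1       CS     54
2       EE     55
3     Math     47
4  Physics     53
filter rows where score <= 55:
     major  score
1       CS     54
2       EE     55
3     Math     47
4  Physics     53
take 2 rows with smallest score:
     major  score
3     Math     47
4  Physics     53
add column score_plus_3 = t['score'] + 3:
     major  score  score_plus_3
3     Math     47            50
4  Physics     53            56
Then the mean of column 'score_plus_3': 53.0

53.0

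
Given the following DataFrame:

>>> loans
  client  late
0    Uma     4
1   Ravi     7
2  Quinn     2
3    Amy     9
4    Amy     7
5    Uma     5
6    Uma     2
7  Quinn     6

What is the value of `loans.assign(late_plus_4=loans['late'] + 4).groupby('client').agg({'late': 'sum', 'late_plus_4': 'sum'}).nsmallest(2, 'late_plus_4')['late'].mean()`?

7.5

add column late_plus_4 = loans['late'] + 4:
  client  late  late_plus_4
0    Uma     4            8
1   Ravi     7           11
2  Quinn     2            6
3    Amy     9           13
4    Amy     7           11
5    Uma     5            9
6    Uma     2            6
7  Quinn     6           10
group by client: sum(late), sum(late_plus_4):
        late  late_plus_4
client                   
Amy       16           24
Quinn      8           16
Ravi       7           11
Uma       11           23
take 2 rows with smallest late_plus_4:
        late  late_plus_4
client                   
Ravi       7           11
Quinn      8           16
So mean() = 7.5.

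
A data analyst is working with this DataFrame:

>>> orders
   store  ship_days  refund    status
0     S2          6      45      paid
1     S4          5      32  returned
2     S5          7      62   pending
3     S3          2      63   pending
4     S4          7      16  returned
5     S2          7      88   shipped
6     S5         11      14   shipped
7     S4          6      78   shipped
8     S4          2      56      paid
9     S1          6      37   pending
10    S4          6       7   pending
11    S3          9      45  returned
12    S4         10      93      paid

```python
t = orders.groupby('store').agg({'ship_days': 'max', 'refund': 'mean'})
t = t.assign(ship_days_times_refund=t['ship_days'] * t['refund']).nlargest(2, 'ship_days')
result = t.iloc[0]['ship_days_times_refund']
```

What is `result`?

group by store: max(ship_days), mean(refund):
       ship_days  refund
store                   
S1             6    37.0
S2             7    66.5
S3             9    54.0
S4            10    47.0
S5            11    38.0
add column ship_days_times_refund = t['ship_days'] * t['refund']:
       ship_days  refund  ship_days_times_refund
store                                           
S1             6    37.0                   222.0
S2             7    66.5                   465.5
S3             9    54.0                   486.0
S4            10    47.0                   470.0
S5            11    38.0                   418.0
take 2 rows with largest ship_days:
       ship_days  refund  ship_days_times_refund
store                                           
S5            11    38.0                   418.0
S4            10    47.0                   470.0

418.0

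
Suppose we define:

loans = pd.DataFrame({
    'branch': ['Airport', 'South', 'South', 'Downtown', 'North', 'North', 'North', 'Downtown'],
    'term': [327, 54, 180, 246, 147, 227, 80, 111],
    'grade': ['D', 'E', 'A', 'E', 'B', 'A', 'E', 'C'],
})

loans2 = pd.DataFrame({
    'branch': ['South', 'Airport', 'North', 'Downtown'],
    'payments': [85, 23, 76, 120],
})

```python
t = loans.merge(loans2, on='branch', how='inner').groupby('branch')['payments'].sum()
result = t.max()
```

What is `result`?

240

merge on 'branch' (how='inner') → 8 rows:
     branch  term grade  payments
0   Airport   327     D        23
1     South    54     E        85
2     South   180     A        85
3  Downtown   246     E       120
4     North   147     B        76
5     North   227     A        76
6     North    80     E        76
7  Downtown   111     C       120
group by branch, sum of payments:
branch
Airport      23
Downtown    240
North       228
South       170
Name: payments, dtype: int64
Hence 240.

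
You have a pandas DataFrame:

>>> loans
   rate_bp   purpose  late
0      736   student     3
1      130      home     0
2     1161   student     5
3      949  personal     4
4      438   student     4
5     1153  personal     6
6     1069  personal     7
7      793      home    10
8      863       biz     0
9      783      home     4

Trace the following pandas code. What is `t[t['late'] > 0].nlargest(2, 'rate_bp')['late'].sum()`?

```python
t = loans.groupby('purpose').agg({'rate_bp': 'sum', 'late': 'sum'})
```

group by purpose: sum(rate_bp), sum(late):
          rate_bp  late
purpose                
biz           863     0
home         1706    14
personal     3171    17
student      2335    12
filter rows where late > 0:
          rate_bp  late
purpose                
home         1706    14
personal     3171    17
student      2335    12
take 2 rows with largest rate_bp:
          rate_bp  late
purpose                
personal     3171    17
student      2335    12
The sum of column 'late' is 29.

29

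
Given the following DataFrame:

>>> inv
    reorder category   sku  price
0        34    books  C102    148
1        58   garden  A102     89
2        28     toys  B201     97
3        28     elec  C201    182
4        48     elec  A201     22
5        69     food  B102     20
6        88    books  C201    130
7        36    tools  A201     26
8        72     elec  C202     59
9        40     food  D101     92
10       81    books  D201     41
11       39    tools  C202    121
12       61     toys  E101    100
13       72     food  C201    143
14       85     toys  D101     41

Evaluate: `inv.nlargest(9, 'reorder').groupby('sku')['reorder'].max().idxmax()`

take 9 rows with largest reorder:
    reorder category   sku  price
6        88    books  C201    130
14       85     toys  D101     41
10       81    books  D201     41
8        72     elec  C202     59
13       72     food  C201    143
5        69     food  B102     20
12       61     toys  E101    100
1        58   garden  A102     89
4        48     elec  A201     22
group by sku, max of reorder:
sku
A102    58
A201    48
B102    69
C201    88
C202    72
D101    85
D201    81
E101    61
Name: reorder, dtype: int64
Reading off the label with the largest value, we get C201.

C201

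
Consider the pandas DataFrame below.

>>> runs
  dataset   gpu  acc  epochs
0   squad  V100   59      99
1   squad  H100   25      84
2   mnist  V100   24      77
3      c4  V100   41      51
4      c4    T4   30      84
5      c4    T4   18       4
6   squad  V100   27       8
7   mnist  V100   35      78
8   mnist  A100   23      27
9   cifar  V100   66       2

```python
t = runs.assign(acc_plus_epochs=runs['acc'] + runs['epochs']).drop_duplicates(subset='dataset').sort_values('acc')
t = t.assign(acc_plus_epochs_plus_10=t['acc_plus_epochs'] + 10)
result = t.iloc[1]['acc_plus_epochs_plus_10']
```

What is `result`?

102

add column acc_plus_epochs = runs['acc'] + runs['epochs']:
  dataset   gpu  acc  epochs  acc_plus_epochs
0   squad  V100   59      99              158
1   squad  H100   25      84              109
2   mnist  V100   24      77              101
3      c4  V100   41      51               92
4      c4    T4   30      84              114
5      c4    T4   18       4               22
6   squad  V100   27       8               35
7   mnist  V100   35      78              113
8   mnist  A100   23      27               50
9   cifar  V100   66       2               68
drop duplicate dataset (keep=first):
  dataset   gpu  acc  epochs  acc_plus_epochs
0   squad  V100   59      99              158
2   mnist  V100   24      77              101
3      c4  V100   41      51               92
9   cifar  V100   66       2               68
sort by acc:
  dataset   gpu  acc  epochs  acc_plus_epochs
2   mnist  V100   24      77              101
3      c4  V100   41      51               92
0   squad  V100   59      99              158
9   cifar  V100   66       2               68
add column acc_plus_epochs_plus_10 = t['acc_plus_epochs'] + 10:
  dataset   gpu  acc  epochs  acc_plus_epochs  acc_plus_epochs_plus_10
2   mnist  V100   24      77              101                      111
3      c4  V100   41      51               92                      102
0   squad  V100   59      99              158                      168
9   cifar  V100   66       2               68                       78
So iloc[1]['acc_plus_epochs_plus_10'] = 102.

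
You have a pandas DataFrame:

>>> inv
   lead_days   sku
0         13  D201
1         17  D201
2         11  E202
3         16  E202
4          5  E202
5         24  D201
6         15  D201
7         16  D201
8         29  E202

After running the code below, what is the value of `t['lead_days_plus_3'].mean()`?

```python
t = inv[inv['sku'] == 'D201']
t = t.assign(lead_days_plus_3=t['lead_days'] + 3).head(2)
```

18.0

filter rows where sku == 'D201':
   lead_days   sku
0         13  D201
1         17  D201
5         24  D201
6         15  D201
7         16  D201
add column lead_days_plus_3 = t['lead_days'] + 3:
   lead_days   sku  lead_days_plus_3
0         13  D201                16
1         17  D201                20
5         24  D201                27
6         15  D201                18
7         16  D201                19
take first 2 rows:
   lead_days   sku  lead_days_plus_3
0         13  D201                16
1         17  D201                20
Finally, mean of column 'lead_days_plus_3' = 18.0.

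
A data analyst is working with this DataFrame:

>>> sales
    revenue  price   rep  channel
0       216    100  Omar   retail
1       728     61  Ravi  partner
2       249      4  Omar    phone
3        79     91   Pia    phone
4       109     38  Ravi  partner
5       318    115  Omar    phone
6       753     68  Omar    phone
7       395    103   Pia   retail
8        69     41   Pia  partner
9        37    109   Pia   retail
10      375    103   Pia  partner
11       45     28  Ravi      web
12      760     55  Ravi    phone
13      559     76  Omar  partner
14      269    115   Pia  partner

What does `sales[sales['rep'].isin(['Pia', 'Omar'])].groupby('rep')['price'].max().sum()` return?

filter rows where rep in ['Pia', 'Omar']:
    revenue  price   rep  channel
0       216    100  Omar   retail
2       249      4  Omar    phone
3        79     91   Pia    phone
5       318    115  Omar    phone
6       753     68  Omar    phone
7       395    103   Pia   retail
8        69     41   Pia  partner
9        37    109   Pia   retail
10      375    103   Pia  partner
13      559     76  Omar  partner
14      269    115   Pia  partner
group by rep, max of price:
rep
Omar    115
Pia     115
Name: price, dtype: int64
Hence 230.

230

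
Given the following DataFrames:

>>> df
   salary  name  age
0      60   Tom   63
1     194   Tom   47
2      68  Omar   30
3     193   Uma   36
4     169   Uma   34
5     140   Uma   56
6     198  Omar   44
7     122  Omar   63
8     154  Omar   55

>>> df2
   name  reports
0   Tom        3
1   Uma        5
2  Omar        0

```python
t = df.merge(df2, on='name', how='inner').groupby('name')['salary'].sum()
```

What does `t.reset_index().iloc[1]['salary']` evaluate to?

merge on 'name' (how='inner') → 9 rows:
   salary  name  age  reports
0      60   Tom   63        3
1     194   Tom   47        3
2      68  Omar   30        0
3     193   Uma   36        5
4     169   Uma   34        5
5     140   Uma   56        5
6     198  Omar   44        0
7     122  Omar   63        0
8     154  Omar   55        0
group by name, sum of salary:
name
Omar    542
Tom     254
Uma     502
Name: salary, dtype: int64
reset_index():
   name  salary
0  Omar     542
1   Tom     254
2   Uma     502
value at position 1, column 'salary' → 254

254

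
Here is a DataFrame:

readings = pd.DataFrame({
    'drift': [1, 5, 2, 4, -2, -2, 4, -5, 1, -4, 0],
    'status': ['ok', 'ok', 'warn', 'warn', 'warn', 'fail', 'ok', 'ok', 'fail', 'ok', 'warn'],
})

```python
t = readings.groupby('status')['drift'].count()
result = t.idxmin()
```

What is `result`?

group by status, count of drift:
status
fail    2
ok      5
warn    4
Name: drift, dtype: int64

fail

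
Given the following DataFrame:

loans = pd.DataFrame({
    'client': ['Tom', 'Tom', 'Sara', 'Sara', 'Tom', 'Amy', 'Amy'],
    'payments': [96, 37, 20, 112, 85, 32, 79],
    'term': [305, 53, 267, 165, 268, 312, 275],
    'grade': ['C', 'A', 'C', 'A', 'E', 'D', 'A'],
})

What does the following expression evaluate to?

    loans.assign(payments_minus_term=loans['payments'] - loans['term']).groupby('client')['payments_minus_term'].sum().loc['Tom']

-408

add column payments_minus_term = loans['payments'] - loans['term']:
  client  payments  term grade  payments_minus_term
0    Tom        96   305     C                 -209
1    Tom        37    53     A                  -16
2   Sara        20   267     C                 -247
3   Sara       112   165     A                  -53
4    Tom        85   268     E                 -183
5    Amy        32   312     D                 -280
6    Amy        79   275     A                 -196
group by client, sum of payments_minus_term:
client
Amy    -476
Sara   -300
Tom    -408
Name: payments_minus_term, dtype: int64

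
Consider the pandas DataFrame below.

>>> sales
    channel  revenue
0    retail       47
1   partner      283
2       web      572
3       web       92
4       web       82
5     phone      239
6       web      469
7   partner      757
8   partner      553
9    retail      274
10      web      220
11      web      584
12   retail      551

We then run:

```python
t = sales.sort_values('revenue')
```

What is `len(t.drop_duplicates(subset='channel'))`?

4

sort by revenue:
    channel  revenue
0    retail       47
4       web       82
3       web       92
10      web      220
5     phone      239
9    retail      274
1   partner      283
6       web      469
12   retail      551
8   partner      553
2       web      572
11      web      584
7   partner      757
drop duplicate channel (keep=first):
   channel  revenue
0   retail       47
4      web       82
5    phone      239
1  partner      283
number of rows → 4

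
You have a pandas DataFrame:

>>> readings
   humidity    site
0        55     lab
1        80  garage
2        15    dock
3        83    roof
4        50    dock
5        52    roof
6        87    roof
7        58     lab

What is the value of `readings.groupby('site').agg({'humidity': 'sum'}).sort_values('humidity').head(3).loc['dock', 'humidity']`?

group by site, sum of humidity:
        humidity
site            
dock          65
garage        80
lab          113
roof         222
sort by humidity:
        humidity
site            
dock          65
garage        80
lab          113
roof         222
take first 3 rows:
        humidity
site            
dock          65
garage        80
lab          113
Reading off the value at row 'dock', column 'humidity', we get 65.

65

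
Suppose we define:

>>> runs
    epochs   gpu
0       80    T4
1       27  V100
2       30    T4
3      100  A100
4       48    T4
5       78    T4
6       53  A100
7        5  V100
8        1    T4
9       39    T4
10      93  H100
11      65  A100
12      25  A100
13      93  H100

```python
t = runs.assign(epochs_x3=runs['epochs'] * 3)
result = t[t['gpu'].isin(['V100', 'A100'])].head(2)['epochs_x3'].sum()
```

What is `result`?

add column epochs_x3 = runs['epochs'] * 3:
    epochs   gpu  epochs_x3
0       80    T4        240
1       27  V100         81
2       30    T4         90
3      100  A100        300
4       48    T4        144
5       78    T4        234
6       53  A100        159
7        5  V100         15
8        1    T4          3
9       39    T4        117
10      93  H100        279
11      65  A100        195
12      25  A100         75
13      93  H100        279
filter rows where gpu in ['V100', 'A100']:
    epochs   gpu  epochs_x3
1       27  V100         81
3      100  A100        300
6       53  A100        159
7        5  V100         15
11      65  A100        195
12      25  A100         75
take first 2 rows:
   epochs   gpu  epochs_x3
1      27  V100         81
3     100  A100        300
So sum() = 381.

381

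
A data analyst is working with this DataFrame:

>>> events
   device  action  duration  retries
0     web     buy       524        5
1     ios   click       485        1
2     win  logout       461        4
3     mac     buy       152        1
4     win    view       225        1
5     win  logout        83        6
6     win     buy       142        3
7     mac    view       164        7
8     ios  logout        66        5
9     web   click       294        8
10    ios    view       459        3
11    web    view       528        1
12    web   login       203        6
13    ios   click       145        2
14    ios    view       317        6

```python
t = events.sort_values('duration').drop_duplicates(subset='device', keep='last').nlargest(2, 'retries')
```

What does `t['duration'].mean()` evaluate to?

sort by duration:
   device  action  duration  retries
8     ios  logout        66        5
5     win  logout        83        6
6     win     buy       142        3
13    ios   click       145        2
3     mac     buy       152        1
7     mac    view       164        7
12    web   login       203        6
4     win    view       225        1
9     web   click       294        8
14    ios    view       317        6
10    ios    view       459        3
2     win  logout       461        4
1     ios   click       485        1
0     web     buy       524        5
11    web    view       528        1
drop duplicate device (keep=last):
   device  action  duration  retries
7     mac    view       164        7
2     win  logout       461        4
1     ios   click       485        1
11    web    view       528        1
take 2 rows with largest retries:
  device  action  duration  retries
7    mac    view       164        7
2    win  logout       461        4

312.5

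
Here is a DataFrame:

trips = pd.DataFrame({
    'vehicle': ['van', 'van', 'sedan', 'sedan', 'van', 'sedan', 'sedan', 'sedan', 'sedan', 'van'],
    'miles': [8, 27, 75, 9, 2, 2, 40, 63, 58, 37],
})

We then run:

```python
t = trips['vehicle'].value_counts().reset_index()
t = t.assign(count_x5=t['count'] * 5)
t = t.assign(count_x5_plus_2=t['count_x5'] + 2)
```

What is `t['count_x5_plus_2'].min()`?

value_counts of vehicle:
vehicle
sedan    6
van      4
Name: count, dtype: int64
reset_index():
  vehicle  count
0   sedan      6
1     van      4
add column count_x5 = t['count'] * 5:
  vehicle  count  count_x5
0   sedan      6        30
1     van      4        20
add column count_x5_plus_2 = t['count_x5'] + 2:
  vehicle  count  count_x5  count_x5_plus_2
0   sedan      6        30               32
1     van      4        20               22

22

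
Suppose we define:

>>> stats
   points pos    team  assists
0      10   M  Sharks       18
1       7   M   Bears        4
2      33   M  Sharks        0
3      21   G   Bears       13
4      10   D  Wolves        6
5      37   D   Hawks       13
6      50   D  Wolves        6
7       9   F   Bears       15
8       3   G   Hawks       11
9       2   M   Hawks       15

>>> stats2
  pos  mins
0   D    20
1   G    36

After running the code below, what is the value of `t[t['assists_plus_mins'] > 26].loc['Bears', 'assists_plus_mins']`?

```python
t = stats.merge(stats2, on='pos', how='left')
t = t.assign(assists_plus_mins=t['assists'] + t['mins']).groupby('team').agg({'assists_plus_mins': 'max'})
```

49.0

merge on 'pos' (how='left') → 10 rows:
   points pos    team  assists  mins
0      10   M  Sharks       18   NaN
1       7   M   Bears        4   NaN
2      33   M  Sharks        0   NaN
3      21   G   Bears       13  36.0
4      10   D  Wolves        6  20.0
5      37   D   Hawks       13  20.0
6      50   D  Wolves        6  20.0
7       9   F   Bears       15   NaN
8       3   G   Hawks       11  36.0
9       2   M   Hawks       15   NaN
add column assists_plus_mins = t['assists'] + t['mins']:
   points pos    team  assists  mins  assists_plus_mins
0      10   M  Sharks       18   NaN                NaN
1       7   M   Bears        4   NaN                NaN
2      33   M  Sharks        0   NaN                NaN
3      21   G   Bears       13  36.0               49.0
4      10   D  Wolves        6  20.0               26.0
5      37   D   Hawks       13  20.0               33.0
6      50   D  Wolves        6  20.0               26.0
7       9   F   Bears       15   NaN                NaN
8       3   G   Hawks       11  36.0               47.0
9       2   M   Hawks       15   NaN                NaN
group by team, max of assists_plus_mins:
        assists_plus_mins
team                     
Bears                49.0
Hawks                47.0
Sharks                NaN
Wolves               26.0
filter rows where assists_plus_mins > 26:
       assists_plus_mins
team                    
Bears               49.0
Hawks               47.0
Hence 49.0.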